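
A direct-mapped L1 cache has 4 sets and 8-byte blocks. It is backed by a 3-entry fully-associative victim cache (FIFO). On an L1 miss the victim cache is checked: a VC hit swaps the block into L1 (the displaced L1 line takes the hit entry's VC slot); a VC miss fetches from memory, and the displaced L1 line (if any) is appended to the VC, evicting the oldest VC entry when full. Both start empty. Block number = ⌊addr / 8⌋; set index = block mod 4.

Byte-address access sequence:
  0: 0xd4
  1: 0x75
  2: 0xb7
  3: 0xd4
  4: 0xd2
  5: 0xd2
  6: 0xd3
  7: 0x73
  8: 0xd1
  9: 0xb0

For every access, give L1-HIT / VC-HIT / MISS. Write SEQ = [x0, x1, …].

SEQ = [MISS, MISS, MISS, VC-HIT, L1-HIT, L1-HIT, L1-HIT, VC-HIT, VC-HIT, VC-HIT]

0: 0xd4 (blk 26, set 2) → MISS  vc=[]
1: 0x75 (blk 14, set 2) → MISS  vc=[26]
2: 0xb7 (blk 22, set 2) → MISS  vc=[26, 14]
3: 0xd4 (blk 26, set 2) → VC-HIT  vc=[22, 14]
4: 0xd2 (blk 26, set 2) → L1-HIT  vc=[22, 14]
5: 0xd2 (blk 26, set 2) → L1-HIT  vc=[22, 14]
6: 0xd3 (blk 26, set 2) → L1-HIT  vc=[22, 14]
7: 0x73 (blk 14, set 2) → VC-HIT  vc=[22, 26]
8: 0xd1 (blk 26, set 2) → VC-HIT  vc=[22, 14]
9: 0xb0 (blk 22, set 2) → VC-HIT  vc=[26, 14]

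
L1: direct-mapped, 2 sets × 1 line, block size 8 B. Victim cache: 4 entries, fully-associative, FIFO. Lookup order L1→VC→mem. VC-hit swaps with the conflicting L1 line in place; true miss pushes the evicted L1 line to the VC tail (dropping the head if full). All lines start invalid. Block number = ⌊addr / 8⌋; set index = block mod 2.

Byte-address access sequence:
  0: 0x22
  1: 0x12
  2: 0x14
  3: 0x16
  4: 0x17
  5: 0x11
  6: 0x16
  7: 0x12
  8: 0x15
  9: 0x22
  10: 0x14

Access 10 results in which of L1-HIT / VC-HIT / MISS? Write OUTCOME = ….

  [0] addr=0x22 blk=4 s=0: MISS | VC []
  [1] addr=0x12 blk=2 s=0: MISS | VC [4]
  [2] addr=0x14 blk=2 s=0: L1-HIT | VC [4]
  [3] addr=0x16 blk=2 s=0: L1-HIT | VC [4]
  [4] addr=0x17 blk=2 s=0: L1-HIT | VC [4]
  [5] addr=0x11 blk=2 s=0: L1-HIT | VC [4]
  [6] addr=0x16 blk=2 s=0: L1-HIT | VC [4]
  [7] addr=0x12 blk=2 s=0: L1-HIT | VC [4]
  [8] addr=0x15 blk=2 s=0: L1-HIT | VC [4]
  [9] addr=0x22 blk=4 s=0: VC-HIT | VC [2]
  [10] addr=0x14 blk=2 s=0: VC-HIT | VC [4]

OUTCOME = VC-HIT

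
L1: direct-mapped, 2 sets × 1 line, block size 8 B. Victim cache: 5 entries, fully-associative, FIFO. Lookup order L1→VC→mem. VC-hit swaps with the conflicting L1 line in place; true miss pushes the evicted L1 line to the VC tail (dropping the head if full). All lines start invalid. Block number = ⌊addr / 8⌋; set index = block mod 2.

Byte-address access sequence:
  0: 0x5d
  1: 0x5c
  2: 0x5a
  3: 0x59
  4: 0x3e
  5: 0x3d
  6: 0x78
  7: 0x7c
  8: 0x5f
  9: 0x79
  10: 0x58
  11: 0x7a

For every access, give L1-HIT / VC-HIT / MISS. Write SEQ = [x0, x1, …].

SEQ = [MISS, L1-HIT, L1-HIT, L1-HIT, MISS, L1-HIT, MISS, L1-HIT, VC-HIT, VC-HIT, VC-HIT, VC-HIT]

0: 0x5d (blk 11, set 1) → MISS  vc=[]
1: 0x5c (blk 11, set 1) → L1-HIT  vc=[]
2: 0x5a (blk 11, set 1) → L1-HIT  vc=[]
3: 0x59 (blk 11, set 1) → L1-HIT  vc=[]
4: 0x3e (blk 7, set 1) → MISS  vc=[11]
5: 0x3d (blk 7, set 1) → L1-HIT  vc=[11]
6: 0x78 (blk 15, set 1) → MISS  vc=[11, 7]
7: 0x7c (blk 15, set 1) → L1-HIT  vc=[11, 7]
8: 0x5f (blk 11, set 1) → VC-HIT  vc=[15, 7]
9: 0x79 (blk 15, set 1) → VC-HIT  vc=[11, 7]
10: 0x58 (blk 11, set 1) → VC-HIT  vc=[15, 7]
11: 0x7a (blk 15, set 1) → VC-HIT  vc=[11, 7]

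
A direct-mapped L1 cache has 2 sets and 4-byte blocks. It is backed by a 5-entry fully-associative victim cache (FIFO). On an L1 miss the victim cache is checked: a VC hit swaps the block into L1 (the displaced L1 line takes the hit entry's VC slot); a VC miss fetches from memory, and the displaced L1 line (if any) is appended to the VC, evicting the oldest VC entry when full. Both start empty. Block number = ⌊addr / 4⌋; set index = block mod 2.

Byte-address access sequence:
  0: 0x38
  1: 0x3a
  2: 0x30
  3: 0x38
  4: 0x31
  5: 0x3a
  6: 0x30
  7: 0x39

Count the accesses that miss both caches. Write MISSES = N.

MISSES = 2

  [0] addr=0x38 blk=14 s=0: MISS | VC []
  [1] addr=0x3a blk=14 s=0: L1-HIT | VC []
  [2] addr=0x30 blk=12 s=0: MISS | VC [14]
  [3] addr=0x38 blk=14 s=0: VC-HIT | VC [12]
  [4] addr=0x31 blk=12 s=0: VC-HIT | VC [14]
  [5] addr=0x3a blk=14 s=0: VC-HIT | VC [12]
  [6] addr=0x30 blk=12 s=0: VC-HIT | VC [14]
  [7] addr=0x39 blk=14 s=0: VC-HIT | VC [12]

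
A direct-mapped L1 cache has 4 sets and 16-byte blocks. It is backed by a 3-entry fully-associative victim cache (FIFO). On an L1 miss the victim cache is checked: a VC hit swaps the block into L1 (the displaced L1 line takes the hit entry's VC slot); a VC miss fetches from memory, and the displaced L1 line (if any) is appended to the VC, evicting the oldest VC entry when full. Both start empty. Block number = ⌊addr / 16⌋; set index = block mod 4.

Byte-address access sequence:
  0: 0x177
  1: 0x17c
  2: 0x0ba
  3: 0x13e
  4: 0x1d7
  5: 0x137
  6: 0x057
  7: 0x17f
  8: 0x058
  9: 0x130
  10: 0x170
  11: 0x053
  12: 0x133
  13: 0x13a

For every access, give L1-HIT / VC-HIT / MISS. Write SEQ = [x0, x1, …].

SEQ = [MISS, L1-HIT, MISS, MISS, MISS, L1-HIT, MISS, VC-HIT, L1-HIT, VC-HIT, VC-HIT, L1-HIT, VC-HIT, L1-HIT]

  [0] addr=0x177 blk=23 s=3: MISS | VC []
  [1] addr=0x17c blk=23 s=3: L1-HIT | VC []
  [2] addr=0xba blk=11 s=3: MISS | VC [23]
  [3] addr=0x13e blk=19 s=3: MISS | VC [23, 11]
  [4] addr=0x1d7 blk=29 s=1: MISS | VC [23, 11]
  [5] addr=0x137 blk=19 s=3: L1-HIT | VC [23, 11]
  [6] addr=0x57 blk=5 s=1: MISS | VC [23, 11, 29]
  [7] addr=0x17f blk=23 s=3: VC-HIT | VC [19, 11, 29]
  [8] addr=0x58 blk=5 s=1: L1-HIT | VC [19, 11, 29]
  [9] addr=0x130 blk=19 s=3: VC-HIT | VC [23, 11, 29]
  [10] addr=0x170 blk=23 s=3: VC-HIT | VC [19, 11, 29]
  [11] addr=0x53 blk=5 s=1: L1-HIT | VC [19, 11, 29]
  [12] addr=0x133 blk=19 s=3: VC-HIT | VC [23, 11, 29]
  [13] addr=0x13a blk=19 s=3: L1-HIT | VC [23, 11, 29]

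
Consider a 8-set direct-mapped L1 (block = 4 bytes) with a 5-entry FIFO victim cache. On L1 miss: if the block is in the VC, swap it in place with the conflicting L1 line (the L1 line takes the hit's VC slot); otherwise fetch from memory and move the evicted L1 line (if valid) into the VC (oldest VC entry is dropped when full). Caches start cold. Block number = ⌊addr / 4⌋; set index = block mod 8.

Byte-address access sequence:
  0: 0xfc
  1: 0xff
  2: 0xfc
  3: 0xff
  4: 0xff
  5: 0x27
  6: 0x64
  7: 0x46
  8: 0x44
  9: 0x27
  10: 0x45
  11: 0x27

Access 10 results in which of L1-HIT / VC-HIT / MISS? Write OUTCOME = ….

OUTCOME = VC-HIT

#0 0xfc→b63/s7 MISS; vc=[]
#1 0xff→b63/s7 L1-HIT; vc=[]
#2 0xfc→b63/s7 L1-HIT; vc=[]
#3 0xff→b63/s7 L1-HIT; vc=[]
#4 0xff→b63/s7 L1-HIT; vc=[]
#5 0x27→b9/s1 MISS; vc=[]
#6 0x64→b25/s1 MISS; vc=[9]
#7 0x46→b17/s1 MISS; vc=[9,25]
#8 0x44→b17/s1 L1-HIT; vc=[9,25]
#9 0x27→b9/s1 VC-HIT; vc=[17,25]
#10 0x45→b17/s1 VC-HIT; vc=[9,25]
#11 0x27→b9/s1 VC-HIT; vc=[17,25]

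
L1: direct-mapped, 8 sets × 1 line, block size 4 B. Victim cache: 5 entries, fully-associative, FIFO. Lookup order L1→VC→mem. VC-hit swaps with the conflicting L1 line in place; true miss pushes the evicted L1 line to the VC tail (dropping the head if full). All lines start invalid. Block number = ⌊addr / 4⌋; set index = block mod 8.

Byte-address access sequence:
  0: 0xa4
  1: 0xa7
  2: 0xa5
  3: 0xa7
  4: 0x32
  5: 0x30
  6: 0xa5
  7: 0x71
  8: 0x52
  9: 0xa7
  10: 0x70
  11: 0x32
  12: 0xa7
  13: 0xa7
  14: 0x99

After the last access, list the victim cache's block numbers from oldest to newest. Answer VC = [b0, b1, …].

0: 0xa4 (blk 41, set 1) → MISS  vc=[]
1: 0xa7 (blk 41, set 1) → L1-HIT  vc=[]
2: 0xa5 (blk 41, set 1) → L1-HIT  vc=[]
3: 0xa7 (blk 41, set 1) → L1-HIT  vc=[]
4: 0x32 (blk 12, set 4) → MISS  vc=[]
5: 0x30 (blk 12, set 4) → L1-HIT  vc=[]
6: 0xa5 (blk 41, set 1) → L1-HIT  vc=[]
7: 0x71 (blk 28, set 4) → MISS  vc=[12]
8: 0x52 (blk 20, set 4) → MISS  vc=[12, 28]
9: 0xa7 (blk 41, set 1) → L1-HIT  vc=[12, 28]
10: 0x70 (blk 28, set 4) → VC-HIT  vc=[12, 20]
11: 0x32 (blk 12, set 4) → VC-HIT  vc=[28, 20]
12: 0xa7 (blk 41, set 1) → L1-HIT  vc=[28, 20]
13: 0xa7 (blk 41, set 1) → L1-HIT  vc=[28, 20]
14: 0x99 (blk 38, set 6) → MISS  vc=[28, 20]

VC = [28, 20]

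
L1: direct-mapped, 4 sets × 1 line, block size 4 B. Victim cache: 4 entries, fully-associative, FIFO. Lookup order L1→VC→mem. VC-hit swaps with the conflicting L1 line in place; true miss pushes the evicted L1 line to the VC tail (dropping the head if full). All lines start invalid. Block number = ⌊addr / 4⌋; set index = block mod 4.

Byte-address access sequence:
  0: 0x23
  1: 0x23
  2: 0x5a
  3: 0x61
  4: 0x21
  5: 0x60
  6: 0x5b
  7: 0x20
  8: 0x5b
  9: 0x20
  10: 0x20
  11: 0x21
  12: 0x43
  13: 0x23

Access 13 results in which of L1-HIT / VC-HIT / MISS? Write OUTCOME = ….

OUTCOME = VC-HIT

  [0] addr=0x23 blk=8 s=0: MISS | VC []
  [1] addr=0x23 blk=8 s=0: L1-HIT | VC []
  [2] addr=0x5a blk=22 s=2: MISS | VC []
  [3] addr=0x61 blk=24 s=0: MISS | VC [8]
  [4] addr=0x21 blk=8 s=0: VC-HIT | VC [24]
  [5] addr=0x60 blk=24 s=0: VC-HIT | VC [8]
  [6] addr=0x5b blk=22 s=2: L1-HIT | VC [8]
  [7] addr=0x20 blk=8 s=0: VC-HIT | VC [24]
  [8] addr=0x5b blk=22 s=2: L1-HIT | VC [24]
  [9] addr=0x20 blk=8 s=0: L1-HIT | VC [24]
  [10] addr=0x20 blk=8 s=0: L1-HIT | VC [24]
  [11] addr=0x21 blk=8 s=0: L1-HIT | VC [24]
  [12] addr=0x43 blk=16 s=0: MISS | VC [24, 8]
  [13] addr=0x23 blk=8 s=0: VC-HIT | VC [24, 16]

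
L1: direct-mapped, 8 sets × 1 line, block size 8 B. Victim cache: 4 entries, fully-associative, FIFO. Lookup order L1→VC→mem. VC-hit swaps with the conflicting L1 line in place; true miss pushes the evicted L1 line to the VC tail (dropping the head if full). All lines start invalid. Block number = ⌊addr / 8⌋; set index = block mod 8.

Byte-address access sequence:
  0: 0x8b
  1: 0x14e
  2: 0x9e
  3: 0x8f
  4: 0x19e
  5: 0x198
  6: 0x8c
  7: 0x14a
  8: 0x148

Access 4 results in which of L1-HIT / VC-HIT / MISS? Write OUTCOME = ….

#0 0x8b→b17/s1 MISS; vc=[]
#1 0x14e→b41/s1 MISS; vc=[17]
#2 0x9e→b19/s3 MISS; vc=[17]
#3 0x8f→b17/s1 VC-HIT; vc=[41]
#4 0x19e→b51/s3 MISS; vc=[41,19]
#5 0x198→b51/s3 L1-HIT; vc=[41,19]
#6 0x8c→b17/s1 L1-HIT; vc=[41,19]
#7 0x14a→b41/s1 VC-HIT; vc=[17,19]
#8 0x148→b41/s1 L1-HIT; vc=[17,19]

OUTCOME = MISS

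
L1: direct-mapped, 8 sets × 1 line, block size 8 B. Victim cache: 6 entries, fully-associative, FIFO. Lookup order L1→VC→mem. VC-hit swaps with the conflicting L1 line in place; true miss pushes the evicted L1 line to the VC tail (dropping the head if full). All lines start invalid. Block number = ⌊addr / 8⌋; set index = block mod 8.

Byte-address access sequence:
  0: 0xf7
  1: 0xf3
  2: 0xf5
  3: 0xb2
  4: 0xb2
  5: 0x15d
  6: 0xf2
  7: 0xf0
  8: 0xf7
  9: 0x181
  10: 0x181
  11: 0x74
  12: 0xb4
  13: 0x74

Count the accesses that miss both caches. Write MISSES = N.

0: 0xf7 (blk 30, set 6) → MISS  vc=[]
1: 0xf3 (blk 30, set 6) → L1-HIT  vc=[]
2: 0xf5 (blk 30, set 6) → L1-HIT  vc=[]
3: 0xb2 (blk 22, set 6) → MISS  vc=[30]
4: 0xb2 (blk 22, set 6) → L1-HIT  vc=[30]
5: 0x15d (blk 43, set 3) → MISS  vc=[30]
6: 0xf2 (blk 30, set 6) → VC-HIT  vc=[22]
7: 0xf0 (blk 30, set 6) → L1-HIT  vc=[22]
8: 0xf7 (blk 30, set 6) → L1-HIT  vc=[22]
9: 0x181 (blk 48, set 0) → MISS  vc=[22]
10: 0x181 (blk 48, set 0) → L1-HIT  vc=[22]
11: 0x74 (blk 14, set 6) → MISS  vc=[22, 30]
12: 0xb4 (blk 22, set 6) → VC-HIT  vc=[14, 30]
13: 0x74 (blk 14, set 6) → VC-HIT  vc=[22, 30]

MISSES = 5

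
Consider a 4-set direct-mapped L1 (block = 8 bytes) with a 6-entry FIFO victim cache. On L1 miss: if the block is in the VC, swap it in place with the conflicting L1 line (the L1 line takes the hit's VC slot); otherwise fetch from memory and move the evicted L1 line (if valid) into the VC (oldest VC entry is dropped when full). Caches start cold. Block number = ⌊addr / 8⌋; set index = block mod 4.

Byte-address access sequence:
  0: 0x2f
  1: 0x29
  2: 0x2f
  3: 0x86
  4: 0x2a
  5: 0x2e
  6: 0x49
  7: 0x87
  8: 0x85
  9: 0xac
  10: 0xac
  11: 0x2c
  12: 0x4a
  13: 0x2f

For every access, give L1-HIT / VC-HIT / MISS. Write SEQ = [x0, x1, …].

SEQ = [MISS, L1-HIT, L1-HIT, MISS, L1-HIT, L1-HIT, MISS, L1-HIT, L1-HIT, MISS, L1-HIT, VC-HIT, VC-HIT, VC-HIT]

  [0] addr=0x2f blk=5 s=1: MISS | VC []
  [1] addr=0x29 blk=5 s=1: L1-HIT | VC []
  [2] addr=0x2f blk=5 s=1: L1-HIT | VC []
  [3] addr=0x86 blk=16 s=0: MISS | VC []
  [4] addr=0x2a blk=5 s=1: L1-HIT | VC []
  [5] addr=0x2e blk=5 s=1: L1-HIT | VC []
  [6] addr=0x49 blk=9 s=1: MISS | VC [5]
  [7] addr=0x87 blk=16 s=0: L1-HIT | VC [5]
  [8] addr=0x85 blk=16 s=0: L1-HIT | VC [5]
  [9] addr=0xac blk=21 s=1: MISS | VC [5, 9]
  [10] addr=0xac blk=21 s=1: L1-HIT | VC [5, 9]
  [11] addr=0x2c blk=5 s=1: VC-HIT | VC [21, 9]
  [12] addr=0x4a blk=9 s=1: VC-HIT | VC [21, 5]
  [13] addr=0x2f blk=5 s=1: VC-HIT | VC [21, 9]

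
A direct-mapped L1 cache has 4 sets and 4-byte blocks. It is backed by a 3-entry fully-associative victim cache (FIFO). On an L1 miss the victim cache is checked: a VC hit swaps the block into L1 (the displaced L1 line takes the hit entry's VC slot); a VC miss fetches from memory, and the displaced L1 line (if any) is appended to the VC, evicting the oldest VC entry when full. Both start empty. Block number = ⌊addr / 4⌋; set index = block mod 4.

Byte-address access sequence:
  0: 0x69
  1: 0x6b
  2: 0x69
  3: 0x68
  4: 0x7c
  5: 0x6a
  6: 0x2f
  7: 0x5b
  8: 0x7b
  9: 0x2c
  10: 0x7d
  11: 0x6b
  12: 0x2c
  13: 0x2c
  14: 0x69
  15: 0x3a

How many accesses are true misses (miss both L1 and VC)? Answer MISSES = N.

MISSES = 6

0: 0x69 (blk 26, set 2) → MISS  vc=[]
1: 0x6b (blk 26, set 2) → L1-HIT  vc=[]
2: 0x69 (blk 26, set 2) → L1-HIT  vc=[]
3: 0x68 (blk 26, set 2) → L1-HIT  vc=[]
4: 0x7c (blk 31, set 3) → MISS  vc=[]
5: 0x6a (blk 26, set 2) → L1-HIT  vc=[]
6: 0x2f (blk 11, set 3) → MISS  vc=[31]
7: 0x5b (blk 22, set 2) → MISS  vc=[31, 26]
8: 0x7b (blk 30, set 2) → MISS  vc=[31, 26, 22]
9: 0x2c (blk 11, set 3) → L1-HIT  vc=[31, 26, 22]
10: 0x7d (blk 31, set 3) → VC-HIT  vc=[11, 26, 22]
11: 0x6b (blk 26, set 2) → VC-HIT  vc=[11, 30, 22]
12: 0x2c (blk 11, set 3) → VC-HIT  vc=[31, 30, 22]
13: 0x2c (blk 11, set 3) → L1-HIT  vc=[31, 30, 22]
14: 0x69 (blk 26, set 2) → L1-HIT  vc=[31, 30, 22]
15: 0x3a (blk 14, set 2) → MISS  vc=[30, 22, 26]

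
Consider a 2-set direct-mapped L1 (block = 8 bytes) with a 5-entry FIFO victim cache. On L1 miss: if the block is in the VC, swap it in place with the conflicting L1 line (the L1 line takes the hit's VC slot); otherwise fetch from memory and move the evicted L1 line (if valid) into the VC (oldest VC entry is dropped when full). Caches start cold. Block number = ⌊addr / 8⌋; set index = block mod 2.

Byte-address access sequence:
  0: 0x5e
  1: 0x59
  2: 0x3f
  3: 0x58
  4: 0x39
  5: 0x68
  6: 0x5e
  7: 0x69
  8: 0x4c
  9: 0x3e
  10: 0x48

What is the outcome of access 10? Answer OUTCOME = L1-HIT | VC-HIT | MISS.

OUTCOME = VC-HIT

#0 0x5e→b11/s1 MISS; vc=[]
#1 0x59→b11/s1 L1-HIT; vc=[]
#2 0x3f→b7/s1 MISS; vc=[11]
#3 0x58→b11/s1 VC-HIT; vc=[7]
#4 0x39→b7/s1 VC-HIT; vc=[11]
#5 0x68→b13/s1 MISS; vc=[11,7]
#6 0x5e→b11/s1 VC-HIT; vc=[13,7]
#7 0x69→b13/s1 VC-HIT; vc=[11,7]
#8 0x4c→b9/s1 MISS; vc=[11,7,13]
#9 0x3e→b7/s1 VC-HIT; vc=[11,9,13]
#10 0x48→b9/s1 VC-HIT; vc=[11,7,13]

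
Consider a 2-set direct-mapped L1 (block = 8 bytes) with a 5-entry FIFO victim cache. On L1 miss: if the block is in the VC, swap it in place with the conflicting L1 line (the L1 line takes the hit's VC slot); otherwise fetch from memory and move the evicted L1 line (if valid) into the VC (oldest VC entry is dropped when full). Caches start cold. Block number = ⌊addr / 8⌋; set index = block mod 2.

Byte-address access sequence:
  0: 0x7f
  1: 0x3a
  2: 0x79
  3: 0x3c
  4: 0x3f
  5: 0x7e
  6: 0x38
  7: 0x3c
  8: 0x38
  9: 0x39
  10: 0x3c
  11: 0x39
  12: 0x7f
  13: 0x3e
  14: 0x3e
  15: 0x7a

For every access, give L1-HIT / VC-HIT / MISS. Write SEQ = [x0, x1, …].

  [0] addr=0x7f blk=15 s=1: MISS | VC []
  [1] addr=0x3a blk=7 s=1: MISS | VC [15]
  [2] addr=0x79 blk=15 s=1: VC-HIT | VC [7]
  [3] addr=0x3c blk=7 s=1: VC-HIT | VC [15]
  [4] addr=0x3f blk=7 s=1: L1-HIT | VC [15]
  [5] addr=0x7e blk=15 s=1: VC-HIT | VC [7]
  [6] addr=0x38 blk=7 s=1: VC-HIT | VC [15]
  [7] addr=0x3c blk=7 s=1: L1-HIT | VC [15]
  [8] addr=0x38 blk=7 s=1: L1-HIT | VC [15]
  [9] addr=0x39 blk=7 s=1: L1-HIT | VC [15]
  [10] addr=0x3c blk=7 s=1: L1-HIT | VC [15]
  [11] addr=0x39 blk=7 s=1: L1-HIT | VC [15]
  [12] addr=0x7f blk=15 s=1: VC-HIT | VC [7]
  [13] addr=0x3e blk=7 s=1: VC-HIT | VC [15]
  [14] addr=0x3e blk=7 s=1: L1-HIT | VC [15]
  [15] addr=0x7a blk=15 s=1: VC-HIT | VC [7]

SEQ = [MISS, MISS, VC-HIT, VC-HIT, L1-HIT, VC-HIT, VC-HIT, L1-HIT, L1-HIT, L1-HIT, L1-HIT, L1-HIT, VC-HIT, VC-HIT, L1-HIT, VC-HIT]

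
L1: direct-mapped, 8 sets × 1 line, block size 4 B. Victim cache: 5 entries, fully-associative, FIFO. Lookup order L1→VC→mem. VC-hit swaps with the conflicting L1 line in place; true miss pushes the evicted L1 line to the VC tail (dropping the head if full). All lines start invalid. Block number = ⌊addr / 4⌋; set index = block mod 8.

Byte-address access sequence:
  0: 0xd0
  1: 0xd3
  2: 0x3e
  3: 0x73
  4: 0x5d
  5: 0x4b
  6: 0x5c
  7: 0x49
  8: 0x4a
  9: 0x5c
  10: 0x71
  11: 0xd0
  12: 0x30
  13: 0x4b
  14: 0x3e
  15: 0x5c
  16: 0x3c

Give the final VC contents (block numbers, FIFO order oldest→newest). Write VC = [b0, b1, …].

  [0] addr=0xd0 blk=52 s=4: MISS | VC []
  [1] addr=0xd3 blk=52 s=4: L1-HIT | VC []
  [2] addr=0x3e blk=15 s=7: MISS | VC []
  [3] addr=0x73 blk=28 s=4: MISS | VC [52]
  [4] addr=0x5d blk=23 s=7: MISS | VC [52, 15]
  [5] addr=0x4b blk=18 s=2: MISS | VC [52, 15]
  [6] addr=0x5c blk=23 s=7: L1-HIT | VC [52, 15]
  [7] addr=0x49 blk=18 s=2: L1-HIT | VC [52, 15]
  [8] addr=0x4a blk=18 s=2: L1-HIT | VC [52, 15]
  [9] addr=0x5c blk=23 s=7: L1-HIT | VC [52, 15]
  [10] addr=0x71 blk=28 s=4: L1-HIT | VC [52, 15]
  [11] addr=0xd0 blk=52 s=4: VC-HIT | VC [28, 15]
  [12] addr=0x30 blk=12 s=4: MISS | VC [28, 15, 52]
  [13] addr=0x4b blk=18 s=2: L1-HIT | VC [28, 15, 52]
  [14] addr=0x3e blk=15 s=7: VC-HIT | VC [28, 23, 52]
  [15] addr=0x5c blk=23 s=7: VC-HIT | VC [28, 15, 52]
  [16] addr=0x3c blk=15 s=7: VC-HIT | VC [28, 23, 52]

VC = [28, 23, 52]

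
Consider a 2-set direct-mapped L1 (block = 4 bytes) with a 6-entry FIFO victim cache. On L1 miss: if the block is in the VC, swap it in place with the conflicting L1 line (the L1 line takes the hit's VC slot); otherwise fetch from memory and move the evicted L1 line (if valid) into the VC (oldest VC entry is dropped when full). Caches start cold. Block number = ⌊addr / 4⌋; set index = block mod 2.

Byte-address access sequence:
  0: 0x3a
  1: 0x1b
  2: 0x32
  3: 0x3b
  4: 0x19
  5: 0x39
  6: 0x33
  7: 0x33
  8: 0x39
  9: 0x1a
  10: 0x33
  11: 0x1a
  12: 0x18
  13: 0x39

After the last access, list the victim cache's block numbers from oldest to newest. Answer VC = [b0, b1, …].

  [0] addr=0x3a blk=14 s=0: MISS | VC []
  [1] addr=0x1b blk=6 s=0: MISS | VC [14]
  [2] addr=0x32 blk=12 s=0: MISS | VC [14, 6]
  [3] addr=0x3b blk=14 s=0: VC-HIT | VC [12, 6]
  [4] addr=0x19 blk=6 s=0: VC-HIT | VC [12, 14]
  [5] addr=0x39 blk=14 s=0: VC-HIT | VC [12, 6]
  [6] addr=0x33 blk=12 s=0: VC-HIT | VC [14, 6]
  [7] addr=0x33 blk=12 s=0: L1-HIT | VC [14, 6]
  [8] addr=0x39 blk=14 s=0: VC-HIT | VC [12, 6]
  [9] addr=0x1a blk=6 s=0: VC-HIT | VC [12, 14]
  [10] addr=0x33 blk=12 s=0: VC-HIT | VC [6, 14]
  [11] addr=0x1a blk=6 s=0: VC-HIT | VC [12, 14]
  [12] addr=0x18 blk=6 s=0: L1-HIT | VC [12, 14]
  [13] addr=0x39 blk=14 s=0: VC-HIT | VC [12, 6]

VC = [12, 6]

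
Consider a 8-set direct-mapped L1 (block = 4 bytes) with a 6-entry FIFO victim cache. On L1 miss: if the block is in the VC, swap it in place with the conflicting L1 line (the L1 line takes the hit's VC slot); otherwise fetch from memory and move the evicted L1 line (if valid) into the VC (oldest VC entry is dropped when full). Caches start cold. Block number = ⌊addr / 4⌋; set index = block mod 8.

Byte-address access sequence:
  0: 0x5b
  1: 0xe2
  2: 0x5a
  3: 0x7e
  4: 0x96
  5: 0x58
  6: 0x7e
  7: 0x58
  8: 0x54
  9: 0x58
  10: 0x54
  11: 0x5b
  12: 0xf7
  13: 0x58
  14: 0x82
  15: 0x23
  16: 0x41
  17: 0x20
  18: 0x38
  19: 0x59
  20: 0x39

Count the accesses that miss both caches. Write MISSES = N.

MISSES = 10

0: 0x5b (blk 22, set 6) → MISS  vc=[]
1: 0xe2 (blk 56, set 0) → MISS  vc=[]
2: 0x5a (blk 22, set 6) → L1-HIT  vc=[]
3: 0x7e (blk 31, set 7) → MISS  vc=[]
4: 0x96 (blk 37, set 5) → MISS  vc=[]
5: 0x58 (blk 22, set 6) → L1-HIT  vc=[]
6: 0x7e (blk 31, set 7) → L1-HIT  vc=[]
7: 0x58 (blk 22, set 6) → L1-HIT  vc=[]
8: 0x54 (blk 21, set 5) → MISS  vc=[37]
9: 0x58 (blk 22, set 6) → L1-HIT  vc=[37]
10: 0x54 (blk 21, set 5) → L1-HIT  vc=[37]
11: 0x5b (blk 22, set 6) → L1-HIT  vc=[37]
12: 0xf7 (blk 61, set 5) → MISS  vc=[37, 21]
13: 0x58 (blk 22, set 6) → L1-HIT  vc=[37, 21]
14: 0x82 (blk 32, set 0) → MISS  vc=[37, 21, 56]
15: 0x23 (blk 8, set 0) → MISS  vc=[37, 21, 56, 32]
16: 0x41 (blk 16, set 0) → MISS  vc=[37, 21, 56, 32, 8]
17: 0x20 (blk 8, set 0) → VC-HIT  vc=[37, 21, 56, 32, 16]
18: 0x38 (blk 14, set 6) → MISS  vc=[37, 21, 56, 32, 16, 22]
19: 0x59 (blk 22, set 6) → VC-HIT  vc=[37, 21, 56, 32, 16, 14]
20: 0x39 (blk 14, set 6) → VC-HIT  vc=[37, 21, 56, 32, 16, 22]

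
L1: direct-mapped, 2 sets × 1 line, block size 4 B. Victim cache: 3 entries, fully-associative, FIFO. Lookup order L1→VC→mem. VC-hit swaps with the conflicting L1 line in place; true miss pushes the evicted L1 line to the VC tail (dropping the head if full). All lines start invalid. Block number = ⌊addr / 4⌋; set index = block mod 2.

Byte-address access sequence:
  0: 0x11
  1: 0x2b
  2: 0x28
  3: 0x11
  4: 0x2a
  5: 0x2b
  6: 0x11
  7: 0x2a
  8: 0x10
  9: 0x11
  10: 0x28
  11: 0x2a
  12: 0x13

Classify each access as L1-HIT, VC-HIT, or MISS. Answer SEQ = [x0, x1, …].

  [0] addr=0x11 blk=4 s=0: MISS | VC []
  [1] addr=0x2b blk=10 s=0: MISS | VC [4]
  [2] addr=0x28 blk=10 s=0: L1-HIT | VC [4]
  [3] addr=0x11 blk=4 s=0: VC-HIT | VC [10]
  [4] addr=0x2a blk=10 s=0: VC-HIT | VC [4]
  [5] addr=0x2b blk=10 s=0: L1-HIT | VC [4]
  [6] addr=0x11 blk=4 s=0: VC-HIT | VC [10]
  [7] addr=0x2a blk=10 s=0: VC-HIT | VC [4]
  [8] addr=0x10 blk=4 s=0: VC-HIT | VC [10]
  [9] addr=0x11 blk=4 s=0: L1-HIT | VC [10]
  [10] addr=0x28 blk=10 s=0: VC-HIT | VC [4]
  [11] addr=0x2a blk=10 s=0: L1-HIT | VC [4]
  [12] addr=0x13 blk=4 s=0: VC-HIT | VC [10]

SEQ = [MISS, MISS, L1-HIT, VC-HIT, VC-HIT, L1-HIT, VC-HIT, VC-HIT, VC-HIT, L1-HIT, VC-HIT, L1-HIT, VC-HIT]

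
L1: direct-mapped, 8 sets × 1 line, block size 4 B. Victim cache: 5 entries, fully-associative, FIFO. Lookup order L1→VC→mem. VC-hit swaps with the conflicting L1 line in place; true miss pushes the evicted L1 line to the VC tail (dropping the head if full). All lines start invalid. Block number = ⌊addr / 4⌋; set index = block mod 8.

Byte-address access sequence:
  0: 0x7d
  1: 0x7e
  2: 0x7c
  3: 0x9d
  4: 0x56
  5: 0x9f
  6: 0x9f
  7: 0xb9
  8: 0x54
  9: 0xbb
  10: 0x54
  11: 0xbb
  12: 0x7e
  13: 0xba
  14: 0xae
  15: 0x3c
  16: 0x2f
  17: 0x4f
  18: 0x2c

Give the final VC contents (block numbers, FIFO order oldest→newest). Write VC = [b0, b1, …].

  [0] addr=0x7d blk=31 s=7: MISS | VC []
  [1] addr=0x7e blk=31 s=7: L1-HIT | VC []
  [2] addr=0x7c blk=31 s=7: L1-HIT | VC []
  [3] addr=0x9d blk=39 s=7: MISS | VC [31]
  [4] addr=0x56 blk=21 s=5: MISS | VC [31]
  [5] addr=0x9f blk=39 s=7: L1-HIT | VC [31]
  [6] addr=0x9f blk=39 s=7: L1-HIT | VC [31]
  [7] addr=0xb9 blk=46 s=6: MISS | VC [31]
  [8] addr=0x54 blk=21 s=5: L1-HIT | VC [31]
  [9] addr=0xbb blk=46 s=6: L1-HIT | VC [31]
  [10] addr=0x54 blk=21 s=5: L1-HIT | VC [31]
  [11] addr=0xbb blk=46 s=6: L1-HIT | VC [31]
  [12] addr=0x7e blk=31 s=7: VC-HIT | VC [39]
  [13] addr=0xba blk=46 s=6: L1-HIT | VC [39]
  [14] addr=0xae blk=43 s=3: MISS | VC [39]
  [15] addr=0x3c blk=15 s=7: MISS | VC [39, 31]
  [16] addr=0x2f blk=11 s=3: MISS | VC [39, 31, 43]
  [17] addr=0x4f blk=19 s=3: MISS | VC [39, 31, 43, 11]
  [18] addr=0x2c blk=11 s=3: VC-HIT | VC [39, 31, 43, 19]

VC = [39, 31, 43, 19]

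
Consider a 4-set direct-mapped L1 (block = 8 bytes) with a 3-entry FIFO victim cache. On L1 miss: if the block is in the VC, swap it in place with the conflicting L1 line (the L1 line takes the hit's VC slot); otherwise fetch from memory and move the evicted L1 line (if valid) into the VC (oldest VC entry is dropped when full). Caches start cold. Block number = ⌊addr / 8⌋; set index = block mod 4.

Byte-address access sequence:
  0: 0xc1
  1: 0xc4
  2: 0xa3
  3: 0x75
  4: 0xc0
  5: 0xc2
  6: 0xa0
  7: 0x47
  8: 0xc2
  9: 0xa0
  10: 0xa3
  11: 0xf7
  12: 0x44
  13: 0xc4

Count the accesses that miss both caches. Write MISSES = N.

MISSES = 5

#0 0xc1→b24/s0 MISS; vc=[]
#1 0xc4→b24/s0 L1-HIT; vc=[]
#2 0xa3→b20/s0 MISS; vc=[24]
#3 0x75→b14/s2 MISS; vc=[24]
#4 0xc0→b24/s0 VC-HIT; vc=[20]
#5 0xc2→b24/s0 L1-HIT; vc=[20]
#6 0xa0→b20/s0 VC-HIT; vc=[24]
#7 0x47→b8/s0 MISS; vc=[24,20]
#8 0xc2→b24/s0 VC-HIT; vc=[8,20]
#9 0xa0→b20/s0 VC-HIT; vc=[8,24]
#10 0xa3→b20/s0 L1-HIT; vc=[8,24]
#11 0xf7→b30/s2 MISS; vc=[8,24,14]
#12 0x44→b8/s0 VC-HIT; vc=[20,24,14]
#13 0xc4→b24/s0 VC-HIT; vc=[20,8,14]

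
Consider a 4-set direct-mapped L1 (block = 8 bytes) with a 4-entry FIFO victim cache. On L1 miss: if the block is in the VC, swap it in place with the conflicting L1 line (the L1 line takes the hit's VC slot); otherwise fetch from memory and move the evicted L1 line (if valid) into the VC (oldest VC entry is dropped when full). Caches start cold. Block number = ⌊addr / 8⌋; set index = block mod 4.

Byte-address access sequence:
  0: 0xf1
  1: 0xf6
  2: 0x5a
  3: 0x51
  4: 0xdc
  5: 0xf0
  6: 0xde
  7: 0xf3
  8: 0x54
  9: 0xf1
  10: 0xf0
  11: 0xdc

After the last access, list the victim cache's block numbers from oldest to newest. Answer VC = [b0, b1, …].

  [0] addr=0xf1 blk=30 s=2: MISS | VC []
  [1] addr=0xf6 blk=30 s=2: L1-HIT | VC []
  [2] addr=0x5a blk=11 s=3: MISS | VC []
  [3] addr=0x51 blk=10 s=2: MISS | VC [30]
  [4] addr=0xdc blk=27 s=3: MISS | VC [30, 11]
  [5] addr=0xf0 blk=30 s=2: VC-HIT | VC [10, 11]
  [6] addr=0xde blk=27 s=3: L1-HIT | VC [10, 11]
  [7] addr=0xf3 blk=30 s=2: L1-HIT | VC [10, 11]
  [8] addr=0x54 blk=10 s=2: VC-HIT | VC [30, 11]
  [9] addr=0xf1 blk=30 s=2: VC-HIT | VC [10, 11]
  [10] addr=0xf0 blk=30 s=2: L1-HIT | VC [10, 11]
  [11] addr=0xdc blk=27 s=3: L1-HIT | VC [10, 11]

VC = [10, 11]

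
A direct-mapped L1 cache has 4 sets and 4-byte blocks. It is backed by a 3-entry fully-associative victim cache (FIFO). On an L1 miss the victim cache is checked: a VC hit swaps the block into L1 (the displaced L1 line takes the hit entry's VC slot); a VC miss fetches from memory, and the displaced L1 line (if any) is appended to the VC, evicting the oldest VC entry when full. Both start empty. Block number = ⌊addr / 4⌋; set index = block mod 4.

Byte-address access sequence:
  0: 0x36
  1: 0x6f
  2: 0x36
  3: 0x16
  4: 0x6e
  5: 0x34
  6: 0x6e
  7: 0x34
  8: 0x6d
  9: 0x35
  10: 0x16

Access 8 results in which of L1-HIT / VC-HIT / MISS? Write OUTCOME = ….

  [0] addr=0x36 blk=13 s=1: MISS | VC []
  [1] addr=0x6f blk=27 s=3: MISS | VC []
  [2] addr=0x36 blk=13 s=1: L1-HIT | VC []
  [3] addr=0x16 blk=5 s=1: MISS | VC [13]
  [4] addr=0x6e blk=27 s=3: L1-HIT | VC [13]
  [5] addr=0x34 blk=13 s=1: VC-HIT | VC [5]
  [6] addr=0x6e blk=27 s=3: L1-HIT | VC [5]
  [7] addr=0x34 blk=13 s=1: L1-HIT | VC [5]
  [8] addr=0x6d blk=27 s=3: L1-HIT | VC [5]
  [9] addr=0x35 blk=13 s=1: L1-HIT | VC [5]
  [10] addr=0x16 blk=5 s=1: VC-HIT | VC [13]

OUTCOME = L1-HIT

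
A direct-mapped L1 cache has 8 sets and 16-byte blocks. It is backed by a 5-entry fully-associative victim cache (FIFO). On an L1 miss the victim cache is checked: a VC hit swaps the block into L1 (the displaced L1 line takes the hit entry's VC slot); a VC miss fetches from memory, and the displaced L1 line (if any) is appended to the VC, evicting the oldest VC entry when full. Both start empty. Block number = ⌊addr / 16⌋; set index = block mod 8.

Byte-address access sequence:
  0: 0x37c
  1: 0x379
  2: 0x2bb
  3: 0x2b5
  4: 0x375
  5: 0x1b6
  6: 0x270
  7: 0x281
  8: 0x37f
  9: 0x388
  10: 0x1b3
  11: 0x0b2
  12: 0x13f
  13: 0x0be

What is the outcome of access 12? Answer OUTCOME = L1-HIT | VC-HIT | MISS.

OUTCOME = MISS

#0 0x37c→b55/s7 MISS; vc=[]
#1 0x379→b55/s7 L1-HIT; vc=[]
#2 0x2bb→b43/s3 MISS; vc=[]
#3 0x2b5→b43/s3 L1-HIT; vc=[]
#4 0x375→b55/s7 L1-HIT; vc=[]
#5 0x1b6→b27/s3 MISS; vc=[43]
#6 0x270→b39/s7 MISS; vc=[43,55]
#7 0x281→b40/s0 MISS; vc=[43,55]
#8 0x37f→b55/s7 VC-HIT; vc=[43,39]
#9 0x388→b56/s0 MISS; vc=[43,39,40]
#10 0x1b3→b27/s3 L1-HIT; vc=[43,39,40]
#11 0xb2→b11/s3 MISS; vc=[43,39,40,27]
#12 0x13f→b19/s3 MISS; vc=[43,39,40,27,11]
#13 0xbe→b11/s3 VC-HIT; vc=[43,39,40,27,19]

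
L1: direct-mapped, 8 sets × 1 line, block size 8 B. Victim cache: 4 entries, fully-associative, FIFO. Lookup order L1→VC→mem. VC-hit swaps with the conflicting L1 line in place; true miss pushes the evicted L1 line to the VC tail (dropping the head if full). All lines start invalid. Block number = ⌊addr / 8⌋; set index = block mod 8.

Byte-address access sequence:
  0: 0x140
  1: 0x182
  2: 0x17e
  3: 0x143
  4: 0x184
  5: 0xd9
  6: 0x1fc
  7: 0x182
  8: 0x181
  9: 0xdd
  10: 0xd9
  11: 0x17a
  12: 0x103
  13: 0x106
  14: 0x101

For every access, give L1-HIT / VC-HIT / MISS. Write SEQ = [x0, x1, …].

#0 0x140→b40/s0 MISS; vc=[]
#1 0x182→b48/s0 MISS; vc=[40]
#2 0x17e→b47/s7 MISS; vc=[40]
#3 0x143→b40/s0 VC-HIT; vc=[48]
#4 0x184→b48/s0 VC-HIT; vc=[40]
#5 0xd9→b27/s3 MISS; vc=[40]
#6 0x1fc→b63/s7 MISS; vc=[40,47]
#7 0x182→b48/s0 L1-HIT; vc=[40,47]
#8 0x181→b48/s0 L1-HIT; vc=[40,47]
#9 0xdd→b27/s3 L1-HIT; vc=[40,47]
#10 0xd9→b27/s3 L1-HIT; vc=[40,47]
#11 0x17a→b47/s7 VC-HIT; vc=[40,63]
#12 0x103→b32/s0 MISS; vc=[40,63,48]
#13 0x106→b32/s0 L1-HIT; vc=[40,63,48]
#14 0x101→b32/s0 L1-HIT; vc=[40,63,48]

SEQ = [MISS, MISS, MISS, VC-HIT, VC-HIT, MISS, MISS, L1-HIT, L1-HIT, L1-HIT, L1-HIT, VC-HIT, MISS, L1-HIT, L1-HIT]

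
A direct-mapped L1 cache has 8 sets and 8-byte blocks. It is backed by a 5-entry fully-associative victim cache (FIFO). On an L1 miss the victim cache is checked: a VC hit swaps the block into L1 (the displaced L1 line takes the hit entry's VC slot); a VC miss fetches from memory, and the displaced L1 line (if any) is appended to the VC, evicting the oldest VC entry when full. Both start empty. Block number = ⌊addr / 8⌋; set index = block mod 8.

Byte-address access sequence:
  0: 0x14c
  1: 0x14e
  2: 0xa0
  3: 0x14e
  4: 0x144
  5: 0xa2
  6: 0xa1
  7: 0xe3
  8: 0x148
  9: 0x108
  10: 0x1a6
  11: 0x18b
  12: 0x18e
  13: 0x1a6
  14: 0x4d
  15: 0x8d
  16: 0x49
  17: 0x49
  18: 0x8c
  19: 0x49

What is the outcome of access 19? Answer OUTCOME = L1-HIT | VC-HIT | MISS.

0: 0x14c (blk 41, set 1) → MISS  vc=[]
1: 0x14e (blk 41, set 1) → L1-HIT  vc=[]
2: 0xa0 (blk 20, set 4) → MISS  vc=[]
3: 0x14e (blk 41, set 1) → L1-HIT  vc=[]
4: 0x144 (blk 40, set 0) → MISS  vc=[]
5: 0xa2 (blk 20, set 4) → L1-HIT  vc=[]
6: 0xa1 (blk 20, set 4) → L1-HIT  vc=[]
7: 0xe3 (blk 28, set 4) → MISS  vc=[20]
8: 0x148 (blk 41, set 1) → L1-HIT  vc=[20]
9: 0x108 (blk 33, set 1) → MISS  vc=[20, 41]
10: 0x1a6 (blk 52, set 4) → MISS  vc=[20, 41, 28]
11: 0x18b (blk 49, set 1) → MISS  vc=[20, 41, 28, 33]
12: 0x18e (blk 49, set 1) → L1-HIT  vc=[20, 41, 28, 33]
13: 0x1a6 (blk 52, set 4) → L1-HIT  vc=[20, 41, 28, 33]
14: 0x4d (blk 9, set 1) → MISS  vc=[20, 41, 28, 33, 49]
15: 0x8d (blk 17, set 1) → MISS  vc=[41, 28, 33, 49, 9]
16: 0x49 (blk 9, set 1) → VC-HIT  vc=[41, 28, 33, 49, 17]
17: 0x49 (blk 9, set 1) → L1-HIT  vc=[41, 28, 33, 49, 17]
18: 0x8c (blk 17, set 1) → VC-HIT  vc=[41, 28, 33, 49, 9]
19: 0x49 (blk 9, set 1) → VC-HIT  vc=[41, 28, 33, 49, 17]

OUTCOME = VC-HIT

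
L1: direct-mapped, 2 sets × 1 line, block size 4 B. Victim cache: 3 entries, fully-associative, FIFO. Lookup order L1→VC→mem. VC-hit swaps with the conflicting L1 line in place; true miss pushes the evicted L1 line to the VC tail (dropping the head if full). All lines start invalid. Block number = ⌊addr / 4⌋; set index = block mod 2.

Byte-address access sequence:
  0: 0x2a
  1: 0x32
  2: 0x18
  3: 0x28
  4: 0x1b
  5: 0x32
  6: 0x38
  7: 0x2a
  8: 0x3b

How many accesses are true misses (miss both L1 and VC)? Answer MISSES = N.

MISSES = 4

  [0] addr=0x2a blk=10 s=0: MISS | VC []
  [1] addr=0x32 blk=12 s=0: MISS | VC [10]
  [2] addr=0x18 blk=6 s=0: MISS | VC [10, 12]
  [3] addr=0x28 blk=10 s=0: VC-HIT | VC [6, 12]
  [4] addr=0x1b blk=6 s=0: VC-HIT | VC [10, 12]
  [5] addr=0x32 blk=12 s=0: VC-HIT | VC [10, 6]
  [6] addr=0x38 blk=14 s=0: MISS | VC [10, 6, 12]
  [7] addr=0x2a blk=10 s=0: VC-HIT | VC [14, 6, 12]
  [8] addr=0x3b blk=14 s=0: VC-HIT | VC [10, 6, 12]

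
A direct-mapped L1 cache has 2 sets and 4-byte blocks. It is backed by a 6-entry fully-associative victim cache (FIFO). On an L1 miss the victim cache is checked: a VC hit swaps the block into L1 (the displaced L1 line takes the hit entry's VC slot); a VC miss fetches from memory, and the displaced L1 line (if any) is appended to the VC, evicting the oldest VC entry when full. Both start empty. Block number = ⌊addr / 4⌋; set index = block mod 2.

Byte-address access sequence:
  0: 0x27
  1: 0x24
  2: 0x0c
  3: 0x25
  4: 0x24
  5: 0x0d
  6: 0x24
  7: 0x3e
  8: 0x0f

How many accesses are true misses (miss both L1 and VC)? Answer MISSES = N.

MISSES = 3

0: 0x27 (blk 9, set 1) → MISS  vc=[]
1: 0x24 (blk 9, set 1) → L1-HIT  vc=[]
2: 0xc (blk 3, set 1) → MISS  vc=[9]
3: 0x25 (blk 9, set 1) → VC-HIT  vc=[3]
4: 0x24 (blk 9, set 1) → L1-HIT  vc=[3]
5: 0xd (blk 3, set 1) → VC-HIT  vc=[9]
6: 0x24 (blk 9, set 1) → VC-HIT  vc=[3]
7: 0x3e (blk 15, set 1) → MISS  vc=[3, 9]
8: 0xf (blk 3, set 1) → VC-HIT  vc=[15, 9]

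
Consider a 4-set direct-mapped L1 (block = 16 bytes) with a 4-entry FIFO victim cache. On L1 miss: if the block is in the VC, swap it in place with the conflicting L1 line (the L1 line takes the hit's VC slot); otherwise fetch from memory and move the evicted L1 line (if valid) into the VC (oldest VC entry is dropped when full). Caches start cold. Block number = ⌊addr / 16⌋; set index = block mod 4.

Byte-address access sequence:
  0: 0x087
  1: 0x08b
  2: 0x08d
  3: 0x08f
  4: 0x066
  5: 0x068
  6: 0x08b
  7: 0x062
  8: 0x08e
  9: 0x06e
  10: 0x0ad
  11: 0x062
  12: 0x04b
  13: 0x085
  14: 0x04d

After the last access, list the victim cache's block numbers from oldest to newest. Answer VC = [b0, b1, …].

0: 0x87 (blk 8, set 0) → MISS  vc=[]
1: 0x8b (blk 8, set 0) → L1-HIT  vc=[]
2: 0x8d (blk 8, set 0) → L1-HIT  vc=[]
3: 0x8f (blk 8, set 0) → L1-HIT  vc=[]
4: 0x66 (blk 6, set 2) → MISS  vc=[]
5: 0x68 (blk 6, set 2) → L1-HIT  vc=[]
6: 0x8b (blk 8, set 0) → L1-HIT  vc=[]
7: 0x62 (blk 6, set 2) → L1-HIT  vc=[]
8: 0x8e (blk 8, set 0) → L1-HIT  vc=[]
9: 0x6e (blk 6, set 2) → L1-HIT  vc=[]
10: 0xad (blk 10, set 2) → MISS  vc=[6]
11: 0x62 (blk 6, set 2) → VC-HIT  vc=[10]
12: 0x4b (blk 4, set 0) → MISS  vc=[10, 8]
13: 0x85 (blk 8, set 0) → VC-HIT  vc=[10, 4]
14: 0x4d (blk 4, set 0) → VC-HIT  vc=[10, 8]

VC = [10, 8]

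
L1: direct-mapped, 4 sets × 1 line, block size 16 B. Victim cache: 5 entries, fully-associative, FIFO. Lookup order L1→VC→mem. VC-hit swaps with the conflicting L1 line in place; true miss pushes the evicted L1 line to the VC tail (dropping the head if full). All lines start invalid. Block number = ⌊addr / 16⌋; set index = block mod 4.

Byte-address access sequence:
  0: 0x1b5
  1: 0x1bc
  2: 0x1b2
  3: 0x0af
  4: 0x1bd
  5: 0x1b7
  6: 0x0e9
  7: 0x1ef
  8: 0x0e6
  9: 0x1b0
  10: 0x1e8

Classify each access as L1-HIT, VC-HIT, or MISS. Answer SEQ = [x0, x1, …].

0: 0x1b5 (blk 27, set 3) → MISS  vc=[]
1: 0x1bc (blk 27, set 3) → L1-HIT  vc=[]
2: 0x1b2 (blk 27, set 3) → L1-HIT  vc=[]
3: 0xaf (blk 10, set 2) → MISS  vc=[]
4: 0x1bd (blk 27, set 3) → L1-HIT  vc=[]
5: 0x1b7 (blk 27, set 3) → L1-HIT  vc=[]
6: 0xe9 (blk 14, set 2) → MISS  vc=[10]
7: 0x1ef (blk 30, set 2) → MISS  vc=[10, 14]
8: 0xe6 (blk 14, set 2) → VC-HIT  vc=[10, 30]
9: 0x1b0 (blk 27, set 3) → L1-HIT  vc=[10, 30]
10: 0x1e8 (blk 30, set 2) → VC-HIT  vc=[10, 14]

SEQ = [MISS, L1-HIT, L1-HIT, MISS, L1-HIT, L1-HIT, MISS, MISS, VC-HIT, L1-HIT, VC-HIT]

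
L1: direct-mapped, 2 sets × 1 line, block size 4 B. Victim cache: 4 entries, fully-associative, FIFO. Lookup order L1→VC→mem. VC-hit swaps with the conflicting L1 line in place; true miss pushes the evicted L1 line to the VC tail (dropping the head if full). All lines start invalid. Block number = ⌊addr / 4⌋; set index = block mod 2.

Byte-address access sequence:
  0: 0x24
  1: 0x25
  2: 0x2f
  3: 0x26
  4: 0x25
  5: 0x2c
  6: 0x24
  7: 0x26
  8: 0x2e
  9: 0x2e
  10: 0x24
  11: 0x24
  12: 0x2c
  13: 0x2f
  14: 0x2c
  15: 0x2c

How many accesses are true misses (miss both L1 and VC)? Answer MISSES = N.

  [0] addr=0x24 blk=9 s=1: MISS | VC []
  [1] addr=0x25 blk=9 s=1: L1-HIT | VC []
  [2] addr=0x2f blk=11 s=1: MISS | VC [9]
  [3] addr=0x26 blk=9 s=1: VC-HIT | VC [11]
  [4] addr=0x25 blk=9 s=1: L1-HIT | VC [11]
  [5] addr=0x2c blk=11 s=1: VC-HIT | VC [9]
  [6] addr=0x24 blk=9 s=1: VC-HIT | VC [11]
  [7] addr=0x26 blk=9 s=1: L1-HIT | VC [11]
  [8] addr=0x2e blk=11 s=1: VC-HIT | VC [9]
  [9] addr=0x2e blk=11 s=1: L1-HIT | VC [9]
  [10] addr=0x24 blk=9 s=1: VC-HIT | VC [11]
  [11] addr=0x24 blk=9 s=1: L1-HIT | VC [11]
  [12] addr=0x2c blk=11 s=1: VC-HIT | VC [9]
  [13] addr=0x2f blk=11 s=1: L1-HIT | VC [9]
  [14] addr=0x2c blk=11 s=1: L1-HIT | VC [9]
  [15] addr=0x2c blk=11 s=1: L1-HIT | VC [9]

MISSES = 2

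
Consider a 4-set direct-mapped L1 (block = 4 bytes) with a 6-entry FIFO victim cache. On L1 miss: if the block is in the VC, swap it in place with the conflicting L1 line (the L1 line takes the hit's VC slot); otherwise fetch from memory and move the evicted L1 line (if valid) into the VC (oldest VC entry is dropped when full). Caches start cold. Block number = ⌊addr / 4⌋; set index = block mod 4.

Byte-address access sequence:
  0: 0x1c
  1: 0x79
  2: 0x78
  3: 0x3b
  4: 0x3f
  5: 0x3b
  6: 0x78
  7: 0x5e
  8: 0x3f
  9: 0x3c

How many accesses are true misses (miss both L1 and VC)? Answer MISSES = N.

MISSES = 5

#0 0x1c→b7/s3 MISS; vc=[]
#1 0x79→b30/s2 MISS; vc=[]
#2 0x78→b30/s2 L1-HIT; vc=[]
#3 0x3b→b14/s2 MISS; vc=[30]
#4 0x3f→b15/s3 MISS; vc=[30,7]
#5 0x3b→b14/s2 L1-HIT; vc=[30,7]
#6 0x78→b30/s2 VC-HIT; vc=[14,7]
#7 0x5e→b23/s3 MISS; vc=[14,7,15]
#8 0x3f→b15/s3 VC-HIT; vc=[14,7,23]
#9 0x3c→b15/s3 L1-HIT; vc=[14,7,23]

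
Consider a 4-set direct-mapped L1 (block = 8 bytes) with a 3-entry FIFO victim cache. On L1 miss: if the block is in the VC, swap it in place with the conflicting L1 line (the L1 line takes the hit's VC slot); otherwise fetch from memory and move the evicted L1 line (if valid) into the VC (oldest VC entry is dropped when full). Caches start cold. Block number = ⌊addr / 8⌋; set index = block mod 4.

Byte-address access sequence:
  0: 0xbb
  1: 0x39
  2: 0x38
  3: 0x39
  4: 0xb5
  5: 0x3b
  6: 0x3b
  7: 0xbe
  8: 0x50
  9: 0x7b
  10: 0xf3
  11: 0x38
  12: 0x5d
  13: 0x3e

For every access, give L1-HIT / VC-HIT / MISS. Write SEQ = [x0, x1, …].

0: 0xbb (blk 23, set 3) → MISS  vc=[]
1: 0x39 (blk 7, set 3) → MISS  vc=[23]
2: 0x38 (blk 7, set 3) → L1-HIT  vc=[23]
3: 0x39 (blk 7, set 3) → L1-HIT  vc=[23]
4: 0xb5 (blk 22, set 2) → MISS  vc=[23]
5: 0x3b (blk 7, set 3) → L1-HIT  vc=[23]
6: 0x3b (blk 7, set 3) → L1-HIT  vc=[23]
7: 0xbe (blk 23, set 3) → VC-HIT  vc=[7]
8: 0x50 (blk 10, set 2) → MISS  vc=[7, 22]
9: 0x7b (blk 15, set 3) → MISS  vc=[7, 22, 23]
10: 0xf3 (blk 30, set 2) → MISS  vc=[22, 23, 10]
11: 0x38 (blk 7, set 3) → MISS  vc=[23, 10, 15]
12: 0x5d (blk 11, set 3) → MISS  vc=[10, 15, 7]
13: 0x3e (blk 7, set 3) → VC-HIT  vc=[10, 15, 11]

SEQ = [MISS, MISS, L1-HIT, L1-HIT, MISS, L1-HIT, L1-HIT, VC-HIT, MISS, MISS, MISS, MISS, MISS, VC-HIT]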